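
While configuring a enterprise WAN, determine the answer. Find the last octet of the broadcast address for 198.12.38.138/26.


Given: IP = 198.12.38.138, prefix = /26
Host bits = 32 - 26 = 6
Network last octet = 138 AND mask = 128
Host part size = 2^6 - 1 = 63
Broadcast last octet = 128 OR 63 = 191

191


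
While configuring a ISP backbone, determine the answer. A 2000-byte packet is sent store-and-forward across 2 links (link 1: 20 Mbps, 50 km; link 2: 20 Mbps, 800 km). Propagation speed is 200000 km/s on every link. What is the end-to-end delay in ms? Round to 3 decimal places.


Packet = 2000 bytes = 16000 bits. Store-and-forward: sum (t_trans + t_prop) per link.
Link 1: t_trans = 16000/(20*10^6) s = 0.8000 ms; t_prop = 50/200000 s = 0.2500 ms; subtotal = 1.0500 ms
Link 2: t_trans = 16000/(20*10^6) s = 0.8000 ms; t_prop = 800/200000 s = 4.0000 ms; subtotal = 4.8000 ms
End-to-end = 1.0500 + 4.8000 = 5.8500 ms -> 5.850 ms (3 dp)

5.850


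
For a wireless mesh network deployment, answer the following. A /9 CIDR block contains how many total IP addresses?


Given: CIDR prefix /9
Host bits = 32 - 9 = 23
Total addresses = 2^23 = 8388608

8388608


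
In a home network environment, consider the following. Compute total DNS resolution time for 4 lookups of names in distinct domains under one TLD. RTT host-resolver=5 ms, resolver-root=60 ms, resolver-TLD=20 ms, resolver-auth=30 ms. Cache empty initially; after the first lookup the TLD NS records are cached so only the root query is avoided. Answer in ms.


Lookup 1 (cold cache): local + root + TLD + auth = 5 + 60 + 20 + 30 = 115 ms
Lookups 2..4 (TLD NS cached -> skip root; new domain -> still ask TLD and auth): local + TLD + auth = 5 + 20 + 30 = 55 ms each
Remaining 3 lookups: 3 * 55 = 165 ms
Total = 115 + 165 = 280 ms

280


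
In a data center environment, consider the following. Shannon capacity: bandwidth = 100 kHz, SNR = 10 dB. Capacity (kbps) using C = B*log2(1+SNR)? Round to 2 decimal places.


Given: B = 100 kHz, SNR = 10 dB
SNR linear = 10^(10/10) = 10
1 + SNR = 11
log2(11) = 3.4594316186
C = 100 * 1000 * 3.4594316186 = 345943.1619 bps
C = 345.943162 kbps -> 345.94 kbps (2 dp)

345.94


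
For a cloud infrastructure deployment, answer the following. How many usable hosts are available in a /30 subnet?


Given: subnet mask /30
Host bits = 32 - 30 = 2
Total addresses = 2^2 = 4
Usable hosts = 4 - 2 (network + broadcast) = 2

2


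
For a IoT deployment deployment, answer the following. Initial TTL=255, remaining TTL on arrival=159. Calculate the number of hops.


Given: initial TTL = 255, received TTL = 159
Hops = initial TTL - received TTL
Hops = 255 - 159 = 96

96


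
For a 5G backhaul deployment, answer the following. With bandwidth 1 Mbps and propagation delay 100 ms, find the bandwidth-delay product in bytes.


Given: bandwidth = 1 Mbps, delay = 100 ms
BDP in bits = 1 * 10^6 * 100 / 1000
BDP in bits = 100000
BDP in bytes = 100000 / 8 = 12500

12500


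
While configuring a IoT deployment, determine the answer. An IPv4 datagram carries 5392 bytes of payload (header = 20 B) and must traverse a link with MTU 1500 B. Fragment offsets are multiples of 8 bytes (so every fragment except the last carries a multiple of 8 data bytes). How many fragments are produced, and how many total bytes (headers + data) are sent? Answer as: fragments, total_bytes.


Max data per non-final fragment = floor((MTU - header)/8)*8 = floor((1500 - 20)/8)*8 = floor(1480/8)*8 = 1480 B
Final fragment needs no 8-byte alignment: it can carry up to MTU - header = 1480 B
Non-final fragments needed = ceil((payload - 1480) / 1480) = ceil(3912/1480) = ceil(2.6432) = 3
Number of fragments = 3 + 1 = 4
Fragment sizes (data): 3 * 1480 B + 952 B (last, 952 <= 1480 OK)
Total bytes sent = payload + n_frags * header = 5392 + 4*20 = 5392 + 80 = 5472 B

4, 5472


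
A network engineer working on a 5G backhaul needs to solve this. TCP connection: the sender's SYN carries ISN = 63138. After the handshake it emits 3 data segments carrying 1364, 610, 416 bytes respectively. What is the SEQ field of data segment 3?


The SYN occupies sequence number ISN = 63138, so the first data byte is ISN + 1 = 63139.
SEQ of data segment i = (ISN + 1) + sum of payload sizes of segments 1..i-1.
Segment 1: SEQ = 63139, payload = 1364 bytes
Segment 2: SEQ = 64503, payload = 610 bytes
Segment 3: SEQ = 65113, payload = 416 bytes
SEQ of segment 3 = 63139 + 1364 + 610 = 65113

65113


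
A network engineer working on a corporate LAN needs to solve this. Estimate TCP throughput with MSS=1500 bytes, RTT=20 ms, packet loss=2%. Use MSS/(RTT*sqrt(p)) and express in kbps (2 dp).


Given: MSS = 1500 bytes, RTT = 20 ms, loss = 2%
RTT in seconds = 20 / 1000 = 0.02
Loss rate = 2% = 0.02
sqrt(loss) = sqrt(0.02) = 0.141421356237
Throughput (bytes/s) = 1500 / (0.02 * 0.141421356237) = 530330.0859
Throughput (kbps) = 530330.0859 * 8 / 1000 = 4242.640687 -> 4242.64 kbps (2 dp)

4242.64


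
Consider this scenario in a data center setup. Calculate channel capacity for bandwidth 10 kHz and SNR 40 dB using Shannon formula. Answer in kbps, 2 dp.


Given: B = 10 kHz, SNR = 40 dB
SNR linear = 10^(40/10) = 10000
1 + SNR = 10001
log2(10001) = 13.2878566418
C = 10 * 1000 * 13.2878566418 = 132878.5664 bps
C = 132.878566 kbps -> 132.88 kbps (2 dp)

132.88


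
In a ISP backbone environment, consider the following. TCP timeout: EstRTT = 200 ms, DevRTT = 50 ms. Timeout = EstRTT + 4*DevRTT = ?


Given: EstRTT = 200 ms, DevRTT = 50 ms
Timeout = EstRTT + 4 * DevRTT
4 * DevRTT = 4 * 50 = 200
Timeout = 200 + 200 = 400 ms

400


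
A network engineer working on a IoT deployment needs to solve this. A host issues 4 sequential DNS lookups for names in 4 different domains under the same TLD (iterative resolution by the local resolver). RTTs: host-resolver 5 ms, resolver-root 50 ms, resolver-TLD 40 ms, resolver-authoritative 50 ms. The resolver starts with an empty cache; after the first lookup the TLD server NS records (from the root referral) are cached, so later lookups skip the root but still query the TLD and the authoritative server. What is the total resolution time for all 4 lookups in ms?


Lookup 1 (cold cache): local + root + TLD + auth = 5 + 50 + 40 + 50 = 145 ms
Lookups 2..4 (TLD NS cached -> skip root; new domain -> still ask TLD and auth): local + TLD + auth = 5 + 40 + 50 = 95 ms each
Remaining 3 lookups: 3 * 95 = 285 ms
Total = 145 + 285 = 430 ms

430


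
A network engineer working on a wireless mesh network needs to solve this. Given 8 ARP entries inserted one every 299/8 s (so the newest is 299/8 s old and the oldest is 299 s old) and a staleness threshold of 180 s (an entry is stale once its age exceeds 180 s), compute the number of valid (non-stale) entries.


Ages are k * 299/8 s for k = 1..8 (spacing = 37.3750 s).
Entry k is valid iff k * 299/8 <= 180 iff k <= 8 * 180 / 299 = 4.8161
n_valid = floor(4.8161) = 4
(n_stale = 8 - 4 = 4)

4


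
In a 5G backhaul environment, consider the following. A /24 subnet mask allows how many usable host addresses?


Given: subnet mask /24
Host bits = 32 - 24 = 8
Total addresses = 2^8 = 256
Usable hosts = 256 - 2 (network + broadcast) = 254

254


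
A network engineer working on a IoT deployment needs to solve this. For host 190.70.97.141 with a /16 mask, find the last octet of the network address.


Given: IP = 190.70.97.141, prefix = /16
Subnet mask = 255.255.0.0
Last octet of IP: 141
Last octet of mask: 0
Network last octet = 141 AND 0 = 0

0


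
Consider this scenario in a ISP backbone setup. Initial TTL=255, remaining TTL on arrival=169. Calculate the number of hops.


Given: initial TTL = 255, received TTL = 169
Hops = initial TTL - received TTL
Hops = 255 - 169 = 86

86


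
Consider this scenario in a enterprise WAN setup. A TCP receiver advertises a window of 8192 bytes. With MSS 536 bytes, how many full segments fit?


Given: RWND = 8192 bytes, MSS = 536 bytes
Full segments = floor(RWND / MSS)
Full segments = floor(8192 / 536)
Full segments = floor(15.2836) = 15

15


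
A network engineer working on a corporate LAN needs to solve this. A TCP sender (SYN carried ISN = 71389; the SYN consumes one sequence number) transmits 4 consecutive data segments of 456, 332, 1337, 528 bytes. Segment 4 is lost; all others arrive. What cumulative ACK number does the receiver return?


SYN uses sequence number 71389; first data byte = ISN + 1 = 71390.
Segment 1: SEQ = 71390, len = 456 B, covers [71390, 71845]
Segment 2: SEQ = 71846, len = 332 B, covers [71846, 72177]
Segment 3: SEQ = 72178, len = 1337 B, covers [72178, 73514]
Segment 4: SEQ = 73515, len = 528 B, covers [73515, 74042] [LOST]
In-order data received: bytes [71390, 73514] (segments 1..3).
Segment 4 missing -> gap begins at byte 73515.
Cumulative ACK = next expected in-order byte = 71390 + 456 + 332 + 1337 = 73515

73515


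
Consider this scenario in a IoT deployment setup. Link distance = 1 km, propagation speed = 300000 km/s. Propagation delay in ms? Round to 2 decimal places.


Given: distance = 1 km, speed = 300000 km/s
Delay = distance / speed = 1 / 300000 seconds
Delay in ms = 1 * 1000 / 300000
Delay = 0.0033 ms
Rounded to 2 dp = 0.00 ms

0.00


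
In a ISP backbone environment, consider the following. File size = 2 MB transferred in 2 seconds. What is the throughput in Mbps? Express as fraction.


Given: file = 2 MB, time = 2 s
File in Mb = 2 * 8 = 16 Mb
Throughput = 16 / 2 Mbps
Throughput = 8 Mbps

8


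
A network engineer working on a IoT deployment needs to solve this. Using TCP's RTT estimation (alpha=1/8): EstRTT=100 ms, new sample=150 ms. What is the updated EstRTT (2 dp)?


Given: EstRTT = 100 ms, SampleRTT = 150 ms, alpha = 1/8
New EstRTT = (1 - alpha) * EstRTT + alpha * SampleRTT
(7/8) * 100 = 87.5
(1/8) * 150 = 18.75
New EstRTT = 87.5 + 18.75 = 106.25 ms -> 106.25 ms (2 dp)

106.25


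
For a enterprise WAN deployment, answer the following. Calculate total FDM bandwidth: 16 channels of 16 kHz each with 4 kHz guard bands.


Given: 16 channels, 16 kHz each, guard = 4 kHz
Channel bandwidth = 16 * 16 = 256 kHz
Guard bands = 15 gaps * 4 kHz = 60 kHz
Total = 256 + 60 = 316 kHz

316


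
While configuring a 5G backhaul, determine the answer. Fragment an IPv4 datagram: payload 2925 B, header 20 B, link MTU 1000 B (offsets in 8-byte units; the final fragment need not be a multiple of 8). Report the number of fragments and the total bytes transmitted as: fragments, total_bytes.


Max data per non-final fragment = floor((MTU - header)/8)*8 = floor((1000 - 20)/8)*8 = floor(980/8)*8 = 976 B
Final fragment needs no 8-byte alignment: it can carry up to MTU - header = 980 B
Non-final fragments needed = ceil((payload - 980) / 976) = ceil(1945/976) = ceil(1.9928) = 2
Number of fragments = 2 + 1 = 3
Fragment sizes (data): 2 * 976 B + 973 B (last, 973 <= 980 OK)
Total bytes sent = payload + n_frags * header = 2925 + 3*20 = 2925 + 60 = 2985 B

3, 2985


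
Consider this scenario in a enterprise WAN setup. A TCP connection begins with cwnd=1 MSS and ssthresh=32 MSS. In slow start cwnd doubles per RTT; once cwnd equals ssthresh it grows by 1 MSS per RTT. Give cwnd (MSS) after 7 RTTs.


RTT 0: cwnd = 1 MSS (initial)
RTT 1: cwnd = 2 MSS (slow start, doubled)
RTT 2: cwnd = 4 MSS (slow start, doubled)
RTT 3: cwnd = 8 MSS (slow start, doubled)
RTT 4: cwnd = 16 MSS (slow start, doubled)
RTT 5: cwnd = 32 MSS (slow start, doubled)
RTT 6: cwnd = 33 MSS (congestion avoidance, +1)
RTT 7: cwnd = 34 MSS (congestion avoidance, +1)

34


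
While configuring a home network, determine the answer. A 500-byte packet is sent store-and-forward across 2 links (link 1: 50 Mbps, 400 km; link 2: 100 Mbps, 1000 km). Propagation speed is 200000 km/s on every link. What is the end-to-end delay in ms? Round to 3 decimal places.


Packet = 500 bytes = 4000 bits. Store-and-forward: sum (t_trans + t_prop) per link.
Link 1: t_trans = 4000/(50*10^6) s = 0.0800 ms; t_prop = 400/200000 s = 2.0000 ms; subtotal = 2.0800 ms
Link 2: t_trans = 4000/(100*10^6) s = 0.0400 ms; t_prop = 1000/200000 s = 5.0000 ms; subtotal = 5.0400 ms
End-to-end = 2.0800 + 5.0400 = 7.1200 ms -> 7.120 ms (3 dp)

7.120


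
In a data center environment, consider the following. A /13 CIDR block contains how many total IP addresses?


Given: CIDR prefix /13
Host bits = 32 - 13 = 19
Total addresses = 2^19 = 524288

524288


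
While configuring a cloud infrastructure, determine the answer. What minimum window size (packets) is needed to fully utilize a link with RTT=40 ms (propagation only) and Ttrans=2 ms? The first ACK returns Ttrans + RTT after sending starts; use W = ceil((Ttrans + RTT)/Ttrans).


Given: Ttrans = 2 ms, RTT = 40 ms (= 2 * Tprop, Tprop = 20 ms)
Time until first ACK returns = Ttrans + RTT = 2 + 40 = 42 ms
Need W * Ttrans >= Ttrans + RTT  ->  W >= (Ttrans + RTT) / Ttrans
(Ttrans + RTT) / Ttrans = 42 / 2 = 21
W_min = ceil(21) = 21

21


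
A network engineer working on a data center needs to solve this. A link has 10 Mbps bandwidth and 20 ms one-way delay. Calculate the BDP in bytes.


Given: bandwidth = 10 Mbps, delay = 20 ms
BDP in bits = 10 * 10^6 * 20 / 1000
BDP in bits = 200000
BDP in bytes = 200000 / 8 = 25000

25000


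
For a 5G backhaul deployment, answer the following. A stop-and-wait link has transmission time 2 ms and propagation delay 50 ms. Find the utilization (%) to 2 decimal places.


Given: Ttrans = 2 ms, Tprop = 50 ms
RTT = 2 * Tprop = 2 * 50 = 100 ms
U = Ttrans / (Ttrans + RTT)
U = 2 / (2 + 100)
U = 2 / 102 = 0.019608
U% = 1.96%

1.96


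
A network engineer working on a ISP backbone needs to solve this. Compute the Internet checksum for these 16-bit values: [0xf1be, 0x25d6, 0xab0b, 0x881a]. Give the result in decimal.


Given words: [0xf1be, 0x25d6, 0xab0b, 0x881a]
Step 1: Sum all words
Raw sum = 61886 + 9686 + 43787 + 34842 = 150201
Step 2: Fold carry: (19129 + 2) = 19131
One's complement = ~19131 & 0xFFFF = 46404

46404


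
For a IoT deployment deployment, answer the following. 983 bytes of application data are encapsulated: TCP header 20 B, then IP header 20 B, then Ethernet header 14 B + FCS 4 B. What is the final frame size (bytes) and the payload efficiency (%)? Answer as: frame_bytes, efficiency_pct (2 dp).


TCP segment = 983 + 20 = 1003 B
IP packet = 1003 + 20 = 1023 B
Ethernet frame = 1023 + 14 + 4 = 1041 B
Efficiency = app / frame = 983 / 1041 = 0.944284 = 94.4284% -> 94.43% (2 dp)

1041, 94.43


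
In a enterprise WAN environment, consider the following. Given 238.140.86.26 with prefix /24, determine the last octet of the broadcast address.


Given: IP = 238.140.86.26, prefix = /24
Host bits = 32 - 24 = 8
Network last octet = 26 AND mask = 0
Host part size = 2^8 - 1 = 255
Broadcast last octet = 0 OR 255 = 255

255


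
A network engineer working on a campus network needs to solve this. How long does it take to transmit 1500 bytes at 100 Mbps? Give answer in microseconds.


Given: packet = 1500 bytes, bandwidth = 100 Mbps
Packet in bits = 1500 * 8 = 12000 bits
Bandwidth = 100 * 10^6 = 100000000 bps
Time = 12000 / 100000000 seconds
Time in us = 12000 * 10^6 / 100000000 = 120

120


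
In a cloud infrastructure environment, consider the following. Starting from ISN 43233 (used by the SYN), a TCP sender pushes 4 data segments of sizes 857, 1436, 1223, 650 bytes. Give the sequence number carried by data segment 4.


The SYN occupies sequence number ISN = 43233, so the first data byte is ISN + 1 = 43234.
SEQ of data segment i = (ISN + 1) + sum of payload sizes of segments 1..i-1.
Segment 1: SEQ = 43234, payload = 857 bytes
Segment 2: SEQ = 44091, payload = 1436 bytes
Segment 3: SEQ = 45527, payload = 1223 bytes
Segment 4: SEQ = 46750, payload = 650 bytes
SEQ of segment 4 = 43234 + 857 + 1436 + 1223 = 46750

46750


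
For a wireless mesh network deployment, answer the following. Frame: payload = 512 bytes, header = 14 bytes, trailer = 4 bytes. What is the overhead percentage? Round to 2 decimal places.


Given: payload = 512 B, header = 14 B, trailer = 4 B
Overhead bytes = header + trailer = 14 + 4 = 18
Total frame = payload + overhead = 512 + 18 = 530
Overhead % = 18 / 530 * 100 = 3.3962% -> 3.40% (2 dp)

3.40


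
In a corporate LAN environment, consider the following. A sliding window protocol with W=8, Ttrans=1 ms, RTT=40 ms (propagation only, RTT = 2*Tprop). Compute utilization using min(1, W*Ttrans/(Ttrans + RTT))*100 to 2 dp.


Given: W = 8, Ttrans = 1 ms, RTT = 40 ms (= 2 * Tprop, Tprop = 20 ms)
Cycle time = Ttrans + RTT = 1 + 40 = 41 ms (first packet sent until its ACK returns)
W * Ttrans = 8 * 1 = 8 ms of sending per cycle
W * Ttrans / (Ttrans + RTT) = 8 / 41 = 0.195122
U = min(1, 0.195122) = 0.195122
U% = 19.51%

19.51


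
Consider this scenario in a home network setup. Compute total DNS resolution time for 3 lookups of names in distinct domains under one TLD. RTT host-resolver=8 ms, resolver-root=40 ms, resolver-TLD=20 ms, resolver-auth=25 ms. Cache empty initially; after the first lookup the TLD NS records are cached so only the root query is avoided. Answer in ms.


Lookup 1 (cold cache): local + root + TLD + auth = 8 + 40 + 20 + 25 = 93 ms
Lookups 2..3 (TLD NS cached -> skip root; new domain -> still ask TLD and auth): local + TLD + auth = 8 + 20 + 25 = 53 ms each
Remaining 2 lookups: 2 * 53 = 106 ms
Total = 93 + 106 = 199 ms

199


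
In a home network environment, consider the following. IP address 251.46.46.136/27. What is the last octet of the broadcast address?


Given: IP = 251.46.46.136, prefix = /27
Host bits = 32 - 27 = 5
Network last octet = 136 AND mask = 128
Host part size = 2^5 - 1 = 31
Broadcast last octet = 128 OR 31 = 159

159


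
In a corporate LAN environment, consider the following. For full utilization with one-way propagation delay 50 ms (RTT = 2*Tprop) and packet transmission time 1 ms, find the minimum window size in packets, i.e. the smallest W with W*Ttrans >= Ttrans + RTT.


Given: Ttrans = 1 ms, RTT = 100 ms (= 2 * Tprop, Tprop = 50 ms)
Time until first ACK returns = Ttrans + RTT = 1 + 100 = 101 ms
Need W * Ttrans >= Ttrans + RTT  ->  W >= (Ttrans + RTT) / Ttrans
(Ttrans + RTT) / Ttrans = 101 / 1 = 101
W_min = ceil(101) = 101

101


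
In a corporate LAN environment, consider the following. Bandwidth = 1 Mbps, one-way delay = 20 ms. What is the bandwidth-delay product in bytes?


Given: bandwidth = 1 Mbps, delay = 20 ms
BDP in bits = 1 * 10^6 * 20 / 1000
BDP in bits = 20000
BDP in bytes = 20000 / 8 = 2500

2500


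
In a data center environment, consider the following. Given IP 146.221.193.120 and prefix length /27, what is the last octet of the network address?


Given: IP = 146.221.193.120, prefix = /27
Subnet mask = 255.255.255.224
Last octet of IP: 120
Last octet of mask: 224
Network last octet = 120 AND 224 = 96

96


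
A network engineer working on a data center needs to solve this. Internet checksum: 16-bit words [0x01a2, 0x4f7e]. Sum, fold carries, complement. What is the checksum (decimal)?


Given words: [0x01a2, 0x4f7e]
Step 1: Sum all words
Raw sum = 418 + 20350 = 20768
One's complement = ~20768 & 0xFFFF = 44767

44767


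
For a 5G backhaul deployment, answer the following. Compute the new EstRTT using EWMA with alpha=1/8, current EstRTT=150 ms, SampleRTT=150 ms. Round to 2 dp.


Given: EstRTT = 150 ms, SampleRTT = 150 ms, alpha = 1/8
New EstRTT = (1 - alpha) * EstRTT + alpha * SampleRTT
(7/8) * 150 = 131.25
(1/8) * 150 = 18.75
New EstRTT = 131.25 + 18.75 = 150 ms -> 150.00 ms (2 dp)

150.00


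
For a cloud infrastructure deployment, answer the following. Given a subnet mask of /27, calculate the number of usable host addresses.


Given: subnet mask /27
Host bits = 32 - 27 = 5
Total addresses = 2^5 = 32
Usable hosts = 32 - 2 (network + broadcast) = 30

30


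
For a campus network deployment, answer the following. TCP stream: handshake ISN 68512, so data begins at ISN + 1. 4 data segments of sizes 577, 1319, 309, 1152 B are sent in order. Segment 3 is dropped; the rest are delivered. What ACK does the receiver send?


SYN uses sequence number 68512; first data byte = ISN + 1 = 68513.
Segment 1: SEQ = 68513, len = 577 B, covers [68513, 69089]
Segment 2: SEQ = 69090, len = 1319 B, covers [69090, 70408]
Segment 3: SEQ = 70409, len = 309 B, covers [70409, 70717] [LOST]
Segment 4: SEQ = 70718, len = 1152 B, covers [70718, 71869]
In-order data received: bytes [68513, 70408] (segments 1..2).
Segment 3 missing -> gap begins at byte 70409; later segments buffered out of order.
Cumulative ACK = next expected in-order byte = 68513 + 577 + 1319 = 70409

70409


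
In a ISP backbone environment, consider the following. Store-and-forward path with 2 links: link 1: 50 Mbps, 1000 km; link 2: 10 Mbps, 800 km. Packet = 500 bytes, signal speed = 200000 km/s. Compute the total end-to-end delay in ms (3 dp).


Packet = 500 bytes = 4000 bits. Store-and-forward: sum (t_trans + t_prop) per link.
Link 1: t_trans = 4000/(50*10^6) s = 0.0800 ms; t_prop = 1000/200000 s = 5.0000 ms; subtotal = 5.0800 ms
Link 2: t_trans = 4000/(10*10^6) s = 0.4000 ms; t_prop = 800/200000 s = 4.0000 ms; subtotal = 4.4000 ms
End-to-end = 5.0800 + 4.4000 = 9.4800 ms -> 9.480 ms (3 dp)

9.480


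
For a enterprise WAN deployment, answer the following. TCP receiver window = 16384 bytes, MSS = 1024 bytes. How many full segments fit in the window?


Given: RWND = 16384 bytes, MSS = 1024 bytes
Full segments = floor(RWND / MSS)
Full segments = floor(16384 / 1024)
Full segments = floor(16.0) = 16

16


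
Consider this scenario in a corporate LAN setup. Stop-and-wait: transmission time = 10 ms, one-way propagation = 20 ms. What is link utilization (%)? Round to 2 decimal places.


Given: Ttrans = 10 ms, Tprop = 20 ms
RTT = 2 * Tprop = 2 * 20 = 40 ms
U = Ttrans / (Ttrans + RTT)
U = 10 / (10 + 40)
U = 10 / 50 = 0.2
U% = 20.00%

20.00


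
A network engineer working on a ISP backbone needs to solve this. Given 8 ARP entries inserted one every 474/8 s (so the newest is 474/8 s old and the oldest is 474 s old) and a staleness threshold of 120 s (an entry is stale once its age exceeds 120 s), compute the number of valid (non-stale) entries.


Ages are k * 474/8 s for k = 1..8 (spacing = 59.2500 s).
Entry k is valid iff k * 474/8 <= 120 iff k <= 8 * 120 / 474 = 2.0253
n_valid = floor(2.0253) = 2
(n_stale = 8 - 2 = 6)

2


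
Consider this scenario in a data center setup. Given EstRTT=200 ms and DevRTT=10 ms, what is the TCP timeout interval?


Given: EstRTT = 200 ms, DevRTT = 10 ms
Timeout = EstRTT + 4 * DevRTT
4 * DevRTT = 4 * 10 = 40
Timeout = 200 + 40 = 240 ms

240


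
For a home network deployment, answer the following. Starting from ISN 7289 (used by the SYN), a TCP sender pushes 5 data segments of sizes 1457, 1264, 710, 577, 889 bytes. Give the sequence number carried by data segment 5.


The SYN occupies sequence number ISN = 7289, so the first data byte is ISN + 1 = 7290.
SEQ of data segment i = (ISN + 1) + sum of payload sizes of segments 1..i-1.
Segment 1: SEQ = 7290, payload = 1457 bytes
Segment 2: SEQ = 8747, payload = 1264 bytes
Segment 3: SEQ = 10011, payload = 710 bytes
Segment 4: SEQ = 10721, payload = 577 bytes
Segment 5: SEQ = 11298, payload = 889 bytes
SEQ of segment 5 = 7290 + 1457 + 1264 + 710 + 577 = 11298

11298


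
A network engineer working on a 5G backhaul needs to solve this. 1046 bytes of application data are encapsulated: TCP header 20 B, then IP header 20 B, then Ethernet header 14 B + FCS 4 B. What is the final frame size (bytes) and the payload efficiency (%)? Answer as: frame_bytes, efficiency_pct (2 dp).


TCP segment = 1046 + 20 = 1066 B
IP packet = 1066 + 20 = 1086 B
Ethernet frame = 1086 + 14 + 4 = 1104 B
Efficiency = app / frame = 1046 / 1104 = 0.947464 = 94.7464% -> 94.75% (2 dp)

1104, 94.75


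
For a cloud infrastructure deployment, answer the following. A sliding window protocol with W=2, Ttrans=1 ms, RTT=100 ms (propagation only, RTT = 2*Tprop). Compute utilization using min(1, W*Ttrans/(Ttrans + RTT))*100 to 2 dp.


Given: W = 2, Ttrans = 1 ms, RTT = 100 ms (= 2 * Tprop, Tprop = 50 ms)
Cycle time = Ttrans + RTT = 1 + 100 = 101 ms (first packet sent until its ACK returns)
W * Ttrans = 2 * 1 = 2 ms of sending per cycle
W * Ttrans / (Ttrans + RTT) = 2 / 101 = 0.019802
U = min(1, 0.019802) = 0.019802
U% = 1.98%

1.98


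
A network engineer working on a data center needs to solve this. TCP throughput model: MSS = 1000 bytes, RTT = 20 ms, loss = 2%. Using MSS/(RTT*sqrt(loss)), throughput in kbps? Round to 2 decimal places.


Given: MSS = 1000 bytes, RTT = 20 ms, loss = 2%
RTT in seconds = 20 / 1000 = 0.02
Loss rate = 2% = 0.02
sqrt(loss) = sqrt(0.02) = 0.141421356237
Throughput (bytes/s) = 1000 / (0.02 * 0.141421356237) = 353553.3906
Throughput (kbps) = 353553.3906 * 8 / 1000 = 2828.427125 -> 2828.43 kbps (2 dp)

2828.43


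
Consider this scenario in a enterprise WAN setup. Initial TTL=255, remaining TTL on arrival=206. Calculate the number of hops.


Given: initial TTL = 255, received TTL = 206
Hops = initial TTL - received TTL
Hops = 255 - 206 = 49

49


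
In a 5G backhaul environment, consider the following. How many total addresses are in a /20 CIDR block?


Given: CIDR prefix /20
Host bits = 32 - 20 = 12
Total addresses = 2^12 = 4096

4096


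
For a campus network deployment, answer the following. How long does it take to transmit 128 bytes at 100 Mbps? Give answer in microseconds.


Given: packet = 128 bytes, bandwidth = 100 Mbps
Packet in bits = 128 * 8 = 1024 bits
Bandwidth = 100 * 10^6 = 100000000 bps
Time = 1024 / 100000000 seconds
Time in us = 1024 * 10^6 / 100000000 = 10.24

10.24


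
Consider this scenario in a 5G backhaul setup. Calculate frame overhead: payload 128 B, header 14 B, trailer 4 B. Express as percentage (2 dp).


Given: payload = 128 B, header = 14 B, trailer = 4 B
Overhead bytes = header + trailer = 14 + 4 = 18
Total frame = payload + overhead = 128 + 18 = 146
Overhead % = 18 / 146 * 100 = 12.3288% -> 12.33% (2 dp)

12.33


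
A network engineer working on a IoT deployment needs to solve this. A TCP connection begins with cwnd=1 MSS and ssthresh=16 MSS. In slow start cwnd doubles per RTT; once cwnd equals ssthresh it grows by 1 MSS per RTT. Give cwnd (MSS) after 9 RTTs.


RTT 0: cwnd = 1 MSS (initial)
RTT 1: cwnd = 2 MSS (slow start, doubled)
RTT 2: cwnd = 4 MSS (slow start, doubled)
RTT 3: cwnd = 8 MSS (slow start, doubled)
RTT 4: cwnd = 16 MSS (slow start, doubled)
RTT 5: cwnd = 17 MSS (congestion avoidance, +1)
RTT 6: cwnd = 18 MSS (congestion avoidance, +1)
RTT 7: cwnd = 19 MSS (congestion avoidance, +1)
RTT 8: cwnd = 20 MSS (congestion avoidance, +1)
RTT 9: cwnd = 21 MSS (congestion avoidance, +1)

21


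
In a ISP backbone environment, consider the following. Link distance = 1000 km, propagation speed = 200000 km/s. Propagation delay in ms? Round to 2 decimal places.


Given: distance = 1000 km, speed = 200000 km/s
Delay = distance / speed = 1000 / 200000 seconds
Delay in ms = 1000 * 1000 / 200000
Delay = 5.0000 ms
Rounded to 2 dp = 5.00 ms

5.00


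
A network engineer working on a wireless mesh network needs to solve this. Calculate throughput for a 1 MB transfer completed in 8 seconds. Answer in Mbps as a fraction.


Given: file = 1 MB, time = 8 s
File in Mb = 1 * 8 = 8 Mb
Throughput = 8 / 8 Mbps
Throughput = 1 Mbps

1


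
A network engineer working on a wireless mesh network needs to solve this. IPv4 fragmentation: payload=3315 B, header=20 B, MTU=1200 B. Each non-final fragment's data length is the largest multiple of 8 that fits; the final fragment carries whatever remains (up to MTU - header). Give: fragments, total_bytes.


Max data per non-final fragment = floor((MTU - header)/8)*8 = floor((1200 - 20)/8)*8 = floor(1180/8)*8 = 1176 B
Final fragment needs no 8-byte alignment: it can carry up to MTU - header = 1180 B
Non-final fragments needed = ceil((payload - 1180) / 1176) = ceil(2135/1176) = ceil(1.8155) = 2
Number of fragments = 2 + 1 = 3
Fragment sizes (data): 2 * 1176 B + 963 B (last, 963 <= 1180 OK)
Total bytes sent = payload + n_frags * header = 3315 + 3*20 = 3315 + 60 = 3375 B

3, 3375


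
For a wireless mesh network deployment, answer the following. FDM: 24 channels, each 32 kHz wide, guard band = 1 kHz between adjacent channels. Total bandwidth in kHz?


Given: 24 channels, 32 kHz each, guard = 1 kHz
Channel bandwidth = 24 * 32 = 768 kHz
Guard bands = 23 gaps * 1 kHz = 23 kHz
Total = 768 + 23 = 791 kHz

791


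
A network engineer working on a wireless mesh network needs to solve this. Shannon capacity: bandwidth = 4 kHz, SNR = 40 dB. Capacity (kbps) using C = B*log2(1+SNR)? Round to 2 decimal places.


Given: B = 4 kHz, SNR = 40 dB
SNR linear = 10^(40/10) = 10000
1 + SNR = 10001
log2(10001) = 13.2878566418
C = 4 * 1000 * 13.2878566418 = 53151.4266 bps
C = 53.151427 kbps -> 53.15 kbps (2 dp)

53.15


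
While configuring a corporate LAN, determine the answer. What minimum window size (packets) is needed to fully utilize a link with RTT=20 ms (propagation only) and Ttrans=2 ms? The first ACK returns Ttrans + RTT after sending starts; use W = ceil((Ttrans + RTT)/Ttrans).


Given: Ttrans = 2 ms, RTT = 20 ms (= 2 * Tprop, Tprop = 10 ms)
Time until first ACK returns = Ttrans + RTT = 2 + 20 = 22 ms
Need W * Ttrans >= Ttrans + RTT  ->  W >= (Ttrans + RTT) / Ttrans
(Ttrans + RTT) / Ttrans = 22 / 2 = 11
W_min = ceil(11) = 11

11


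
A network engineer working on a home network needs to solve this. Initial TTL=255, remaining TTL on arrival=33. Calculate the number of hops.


Given: initial TTL = 255, received TTL = 33
Hops = initial TTL - received TTL
Hops = 255 - 33 = 222

222


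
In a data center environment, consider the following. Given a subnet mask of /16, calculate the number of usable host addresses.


Given: subnet mask /16
Host bits = 32 - 16 = 16
Total addresses = 2^16 = 65536
Usable hosts = 65536 - 2 (network + broadcast) = 65534

65534


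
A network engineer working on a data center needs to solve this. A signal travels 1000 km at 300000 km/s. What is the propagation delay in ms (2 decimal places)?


Given: distance = 1000 km, speed = 300000 km/s
Delay = distance / speed = 1000 / 300000 seconds
Delay in ms = 1000 * 1000 / 300000
Delay = 3.3333 ms
Rounded to 2 dp = 3.33 ms

3.33


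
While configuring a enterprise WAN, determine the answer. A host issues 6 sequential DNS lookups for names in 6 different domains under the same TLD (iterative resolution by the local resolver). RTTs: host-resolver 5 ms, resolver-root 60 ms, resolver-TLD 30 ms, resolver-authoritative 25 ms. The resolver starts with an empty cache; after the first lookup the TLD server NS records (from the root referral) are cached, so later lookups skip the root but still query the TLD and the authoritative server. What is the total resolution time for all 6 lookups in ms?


Lookup 1 (cold cache): local + root + TLD + auth = 5 + 60 + 30 + 25 = 120 ms
Lookups 2..6 (TLD NS cached -> skip root; new domain -> still ask TLD and auth): local + TLD + auth = 5 + 30 + 25 = 60 ms each
Remaining 5 lookups: 5 * 60 = 300 ms
Total = 120 + 300 = 420 ms

420


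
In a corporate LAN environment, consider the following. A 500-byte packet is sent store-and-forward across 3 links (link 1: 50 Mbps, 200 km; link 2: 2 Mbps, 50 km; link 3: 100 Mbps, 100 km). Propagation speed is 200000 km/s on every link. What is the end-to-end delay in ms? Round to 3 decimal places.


Packet = 500 bytes = 4000 bits. Store-and-forward: sum (t_trans + t_prop) per link.
Link 1: t_trans = 4000/(50*10^6) s = 0.0800 ms; t_prop = 200/200000 s = 1.0000 ms; subtotal = 1.0800 ms
Link 2: t_trans = 4000/(2*10^6) s = 2.0000 ms; t_prop = 50/200000 s = 0.2500 ms; subtotal = 2.2500 ms
Link 3: t_trans = 4000/(100*10^6) s = 0.0400 ms; t_prop = 100/200000 s = 0.5000 ms; subtotal = 0.5400 ms
End-to-end = 1.0800 + 2.2500 + 0.5400 = 3.8700 ms -> 3.870 ms (3 dp)

3.870


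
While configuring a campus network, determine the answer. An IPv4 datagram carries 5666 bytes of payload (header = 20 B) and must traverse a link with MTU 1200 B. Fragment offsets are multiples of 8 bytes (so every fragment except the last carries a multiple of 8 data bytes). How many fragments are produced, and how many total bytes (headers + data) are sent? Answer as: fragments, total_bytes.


Max data per non-final fragment = floor((MTU - header)/8)*8 = floor((1200 - 20)/8)*8 = floor(1180/8)*8 = 1176 B
Final fragment needs no 8-byte alignment: it can carry up to MTU - header = 1180 B
Non-final fragments needed = ceil((payload - 1180) / 1176) = ceil(4486/1176) = ceil(3.8146) = 4
Number of fragments = 4 + 1 = 5
Fragment sizes (data): 4 * 1176 B + 962 B (last, 962 <= 1180 OK)
Total bytes sent = payload + n_frags * header = 5666 + 5*20 = 5666 + 100 = 5766 B

5, 5766


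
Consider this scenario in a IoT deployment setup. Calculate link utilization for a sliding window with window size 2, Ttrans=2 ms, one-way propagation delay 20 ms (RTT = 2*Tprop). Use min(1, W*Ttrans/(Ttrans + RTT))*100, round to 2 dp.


Given: W = 2, Ttrans = 2 ms, RTT = 40 ms (= 2 * Tprop, Tprop = 20 ms)
Cycle time = Ttrans + RTT = 2 + 40 = 42 ms (first packet sent until its ACK returns)
W * Ttrans = 2 * 2 = 4 ms of sending per cycle
W * Ttrans / (Ttrans + RTT) = 4 / 42 = 0.095238
U = min(1, 0.095238) = 0.095238
U% = 9.52%

9.52


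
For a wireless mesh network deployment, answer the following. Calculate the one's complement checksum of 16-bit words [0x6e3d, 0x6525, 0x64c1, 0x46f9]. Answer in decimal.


Given words: [0x6e3d, 0x6525, 0x64c1, 0x46f9]
Step 1: Sum all words
Raw sum = 28221 + 25893 + 25793 + 18169 = 98076
Step 2: Fold carry: (32540 + 1) = 32541
One's complement = ~32541 & 0xFFFF = 32994

32994


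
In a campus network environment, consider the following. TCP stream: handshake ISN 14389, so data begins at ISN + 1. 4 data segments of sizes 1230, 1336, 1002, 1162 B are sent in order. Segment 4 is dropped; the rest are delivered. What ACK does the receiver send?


SYN uses sequence number 14389; first data byte = ISN + 1 = 14390.
Segment 1: SEQ = 14390, len = 1230 B, covers [14390, 15619]
Segment 2: SEQ = 15620, len = 1336 B, covers [15620, 16955]
Segment 3: SEQ = 16956, len = 1002 B, covers [16956, 17957]
Segment 4: SEQ = 17958, len = 1162 B, covers [17958, 19119] [LOST]
In-order data received: bytes [14390, 17957] (segments 1..3).
Segment 4 missing -> gap begins at byte 17958.
Cumulative ACK = next expected in-order byte = 14390 + 1230 + 1336 + 1002 = 17958

17958


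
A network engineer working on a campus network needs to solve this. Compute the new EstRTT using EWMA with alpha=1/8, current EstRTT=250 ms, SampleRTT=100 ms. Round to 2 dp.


Given: EstRTT = 250 ms, SampleRTT = 100 ms, alpha = 1/8
New EstRTT = (1 - alpha) * EstRTT + alpha * SampleRTT
(7/8) * 250 = 218.75
(1/8) * 100 = 12.5
New EstRTT = 218.75 + 12.5 = 231.25 ms -> 231.25 ms (2 dp)

231.25


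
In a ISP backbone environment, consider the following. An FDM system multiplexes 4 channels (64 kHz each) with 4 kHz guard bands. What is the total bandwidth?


Given: 4 channels, 64 kHz each, guard = 4 kHz
Channel bandwidth = 4 * 64 = 256 kHz
Guard bands = 3 gaps * 4 kHz = 12 kHz
Total = 256 + 12 = 268 kHz

268


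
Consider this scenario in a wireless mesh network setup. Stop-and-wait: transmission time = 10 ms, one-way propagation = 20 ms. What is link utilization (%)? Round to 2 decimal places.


Given: Ttrans = 10 ms, Tprop = 20 ms
RTT = 2 * Tprop = 2 * 20 = 40 ms
U = Ttrans / (Ttrans + RTT)
U = 10 / (10 + 40)
U = 10 / 50 = 0.2
U% = 20.00%

20.00


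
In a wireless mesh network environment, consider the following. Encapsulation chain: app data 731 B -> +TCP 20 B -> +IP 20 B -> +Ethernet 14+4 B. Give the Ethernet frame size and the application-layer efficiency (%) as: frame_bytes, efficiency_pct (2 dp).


TCP segment = 731 + 20 = 751 B
IP packet = 751 + 20 = 771 B
Ethernet frame = 771 + 14 + 4 = 789 B
Efficiency = app / frame = 731 / 789 = 0.926489 = 92.6489% -> 92.65% (2 dp)

789, 92.65


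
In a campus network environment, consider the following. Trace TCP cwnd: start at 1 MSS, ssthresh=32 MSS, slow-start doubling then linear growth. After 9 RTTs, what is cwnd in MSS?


RTT 0: cwnd = 1 MSS (initial)
RTT 1: cwnd = 2 MSS (slow start, doubled)
RTT 2: cwnd = 4 MSS (slow start, doubled)
RTT 3: cwnd = 8 MSS (slow start, doubled)
RTT 4: cwnd = 16 MSS (slow start, doubled)
RTT 5: cwnd = 32 MSS (slow start, doubled)
RTT 6: cwnd = 33 MSS (congestion avoidance, +1)
RTT 7: cwnd = 34 MSS (congestion avoidance, +1)
RTT 8: cwnd = 35 MSS (congestion avoidance, +1)
RTT 9: cwnd = 36 MSS (congestion avoidance, +1)

36


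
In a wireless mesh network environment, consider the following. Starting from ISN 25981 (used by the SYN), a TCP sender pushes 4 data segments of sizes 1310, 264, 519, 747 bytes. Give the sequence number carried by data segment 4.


The SYN occupies sequence number ISN = 25981, so the first data byte is ISN + 1 = 25982.
SEQ of data segment i = (ISN + 1) + sum of payload sizes of segments 1..i-1.
Segment 1: SEQ = 25982, payload = 1310 bytes
Segment 2: SEQ = 27292, payload = 264 bytes
Segment 3: SEQ = 27556, payload = 519 bytes
Segment 4: SEQ = 28075, payload = 747 bytes
SEQ of segment 4 = 25982 + 1310 + 264 + 519 = 28075

28075


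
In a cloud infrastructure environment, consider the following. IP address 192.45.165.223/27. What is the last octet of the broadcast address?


Given: IP = 192.45.165.223, prefix = /27
Host bits = 32 - 27 = 5
Network last octet = 223 AND mask = 192
Host part size = 2^5 - 1 = 31
Broadcast last octet = 192 OR 31 = 223

223


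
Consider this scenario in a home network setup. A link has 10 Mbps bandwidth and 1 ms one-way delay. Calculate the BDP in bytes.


Given: bandwidth = 10 Mbps, delay = 1 ms
BDP in bits = 10 * 10^6 * 1 / 1000
BDP in bits = 10000
BDP in bytes = 10000 / 8 = 1250

1250


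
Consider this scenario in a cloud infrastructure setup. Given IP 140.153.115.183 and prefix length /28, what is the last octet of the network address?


Given: IP = 140.153.115.183, prefix = /28
Subnet mask = 255.255.255.240
Last octet of IP: 183
Last octet of mask: 240
Network last octet = 183 AND 240 = 176

176


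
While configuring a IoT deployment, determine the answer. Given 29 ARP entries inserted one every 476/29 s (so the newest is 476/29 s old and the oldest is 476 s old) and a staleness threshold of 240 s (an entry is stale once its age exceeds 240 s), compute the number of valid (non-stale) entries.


Ages are k * 476/29 s for k = 1..29 (spacing = 16.4138 s).
Entry k is valid iff k * 476/29 <= 240 iff k <= 29 * 240 / 476 = 14.6218
n_valid = floor(14.6218) = 14
(n_stale = 29 - 14 = 15)

14


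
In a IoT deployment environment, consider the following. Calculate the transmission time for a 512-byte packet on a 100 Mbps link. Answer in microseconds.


Given: packet = 512 bytes, bandwidth = 100 Mbps
Packet in bits = 512 * 8 = 4096 bits
Bandwidth = 100 * 10^6 = 100000000 bps
Time = 4096 / 100000000 seconds
Time in us = 4096 * 10^6 / 100000000 = 40.96

40.96


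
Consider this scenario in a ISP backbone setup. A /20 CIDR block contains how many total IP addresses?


Given: CIDR prefix /20
Host bits = 32 - 20 = 12
Total addresses = 2^12 = 4096

4096


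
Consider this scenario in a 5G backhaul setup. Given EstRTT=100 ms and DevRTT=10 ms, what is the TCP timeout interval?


Given: EstRTT = 100 ms, DevRTT = 10 ms
Timeout = EstRTT + 4 * DevRTT
4 * DevRTT = 4 * 10 = 40
Timeout = 100 + 40 = 140 ms

140


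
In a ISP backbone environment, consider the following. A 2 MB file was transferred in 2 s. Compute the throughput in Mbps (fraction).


Given: file = 2 MB, time = 2 s
File in Mb = 2 * 8 = 16 Mb
Throughput = 16 / 2 Mbps
Throughput = 8 Mbps

8


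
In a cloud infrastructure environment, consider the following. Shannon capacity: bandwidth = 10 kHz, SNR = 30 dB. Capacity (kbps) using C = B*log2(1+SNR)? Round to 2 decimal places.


Given: B = 10 kHz, SNR = 30 dB
SNR linear = 10^(30/10) = 1000
1 + SNR = 1001
log2(1001) = 9.9672262588
C = 10 * 1000 * 9.9672262588 = 99672.2626 bps
C = 99.672263 kbps -> 99.67 kbps (2 dp)

99.67
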